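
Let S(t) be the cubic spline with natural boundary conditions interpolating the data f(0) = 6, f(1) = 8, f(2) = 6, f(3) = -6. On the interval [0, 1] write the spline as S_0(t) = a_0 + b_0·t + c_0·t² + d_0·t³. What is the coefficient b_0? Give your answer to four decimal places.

2.4000

Write m_i for S''(x_i). With h_i = 1, 1, 1 and divided differences Δ_i = 2, -2, -12, the continuity of S' gives the tridiagonal system
  1·m_0 + 4·m_1 + 1·m_2 = 6(Δ_1 - Δ_0) = -24
  1·m_1 + 4·m_2 + 1·m_3 = 6(Δ_2 - Δ_1) = -60
Natural end conditions: m_0 = m_3 = 0.
Hence m_0 = 0, m_1 = -12/5, m_2 = -72/5, m_3 = 0.
On [0, 1], with S_0(t) = a_0 + b_0·t + c_0·t² + d_0·t³: c_0 = m_0/2 = 0, d_0 = (m_1 - m_0)/(6h_0) = -2/5, b_0 = Δ_0 - h_0(2m_0 + m_1)/6 = 12/5.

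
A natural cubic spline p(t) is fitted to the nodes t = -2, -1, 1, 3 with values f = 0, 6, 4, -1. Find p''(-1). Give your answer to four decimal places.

-7.2273

With M_i denoting the second derivative at x_i, h_i = 1, 2, 2, and Δ_i = (y_(i+1) − y_i)/h_i = 6, -1, -5/2:
  1·M_0 + 6·M_1 + 2·M_2 = 6(Δ_1 - Δ_0) = -42
  2·M_1 + 8·M_2 + 2·M_3 = 6(Δ_2 - Δ_1) = -9
Natural end conditions: M_0 = M_3 = 0.
Hence M_0 = 0, M_1 = -159/22, M_2 = 15/22, M_3 = 0.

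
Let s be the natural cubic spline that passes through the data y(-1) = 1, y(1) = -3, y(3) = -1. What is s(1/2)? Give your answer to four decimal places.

Write σ_i for s''(x_i). With h_i = 2, 2 and divided differences Δ_i = -2, 1, the continuity of s' gives the tridiagonal system
  2·σ_0 + 8·σ_1 + 2·σ_2 = 6(Δ_1 - Δ_0) = 18
Natural end conditions: σ_0 = σ_2 = 0.
Solving the tridiagonal system: σ_0 = 0, σ_1 = 9/4, σ_2 = 0.
On [-1, 1], s(t) = 1 - 11/4·(t + 1) + 0·(t + 1)² + 3/16·(t + 1)³.
With (t + 1) = 3/2: s(1/2) = -319/128.

-2.4922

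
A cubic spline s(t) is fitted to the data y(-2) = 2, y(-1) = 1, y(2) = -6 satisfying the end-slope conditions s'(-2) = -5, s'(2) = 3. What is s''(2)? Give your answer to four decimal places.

8.3333

Let M_i = s''(x_i). Step sizes h_i = 1, 3; slopes of the chords Δ_i = (y_(i+1) - y_i)/h_i = -1, -7/3.
  1·M_0 + 8·M_1 + 3·M_2 = 6(Δ_1 - Δ_0) = -8
Clamped end conditions give two more equations: 2h_0·M_0 + h_0·M_1 = 6(Δ_0 - s'(-2)) = 24 and h_1·M_1 + 2h_1·M_2 = 6(s'(2) - Δ_1) = 32.
Hence M_0 = 15, M_1 = -6, M_2 = 25/3.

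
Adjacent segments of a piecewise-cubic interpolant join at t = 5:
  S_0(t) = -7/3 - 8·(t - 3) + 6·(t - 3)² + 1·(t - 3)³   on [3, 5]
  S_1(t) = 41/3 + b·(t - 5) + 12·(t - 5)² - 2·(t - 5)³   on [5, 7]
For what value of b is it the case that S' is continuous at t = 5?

S_0'(t) = -8 + 12·(t - 3) + 3·(t - 3)², so S_0'(5) = 28. On the right, S_1'(5) = b, so b = 28.

28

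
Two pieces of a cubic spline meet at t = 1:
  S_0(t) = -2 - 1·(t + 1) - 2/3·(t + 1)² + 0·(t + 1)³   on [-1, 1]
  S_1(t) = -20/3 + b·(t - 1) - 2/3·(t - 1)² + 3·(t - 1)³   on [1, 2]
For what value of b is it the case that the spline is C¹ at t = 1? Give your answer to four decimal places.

S_0'(t) = -1 - 4/3·(t + 1) + 0·(t + 1)², so S_0'(1) = -11/3. On the right, S_1'(1) = b, so b = -11/3.

-3.6667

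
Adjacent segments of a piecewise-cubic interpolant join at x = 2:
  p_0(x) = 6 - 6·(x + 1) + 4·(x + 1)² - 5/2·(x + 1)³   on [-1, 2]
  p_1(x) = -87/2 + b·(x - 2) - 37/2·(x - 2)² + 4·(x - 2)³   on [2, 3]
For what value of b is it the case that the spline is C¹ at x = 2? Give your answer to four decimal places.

p_0'(x) = -6 + 8·(x + 1) - 15/2·(x + 1)², so p_0'(2) = -99/2. On the right, p_1'(2) = b, so b = -99/2.

-49.5000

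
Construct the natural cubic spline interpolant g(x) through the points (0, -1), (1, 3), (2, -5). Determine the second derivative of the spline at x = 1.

Let m_i = g''(x_i). Step sizes h_i = 1, 1; slopes of the chords Δ_i = (y_(i+1) - y_i)/h_i = 4, -8.
  1·m_0 + 4·m_1 + 1·m_2 = 6(Δ_1 - Δ_0) = -72
Natural end conditions: m_0 = m_2 = 0.
Forward elimination and back-substitution give m_0 = 0, m_1 = -18, m_2 = 0.

-18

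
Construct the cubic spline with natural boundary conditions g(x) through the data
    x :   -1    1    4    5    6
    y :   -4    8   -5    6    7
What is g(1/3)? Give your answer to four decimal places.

6.8891

Write M_i for g''(x_i). With h_i = 2, 3, 1, 1 and divided differences Δ_i = 6, -13/3, 11, 1, the continuity of g' gives the tridiagonal system
  2·M_0 + 10·M_1 + 3·M_2 = 6(Δ_1 - Δ_0) = -62
  3·M_1 + 8·M_2 + 1·M_3 = 6(Δ_2 - Δ_1) = 92
  1·M_2 + 4·M_3 + 1·M_4 = 6(Δ_3 - Δ_2) = -60
Natural end conditions: M_0 = M_4 = 0.
Forward elimination and back-substitution give M_0 = 0, M_1 = -1603/137, M_2 = 2512/137, M_3 = -2683/137, M_4 = 0.
On [-1, 1], g(x) = -4 + 4069/411·(x + 1) + 0·(x + 1)² - 1603/1644·(x + 1)³.
With (x + 1) = 4/3: g(1/3) = 76448/11097.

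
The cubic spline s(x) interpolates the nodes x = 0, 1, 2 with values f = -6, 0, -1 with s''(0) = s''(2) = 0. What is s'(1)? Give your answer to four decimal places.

Let M_i = s''(x_i). Step sizes h_i = 1, 1; slopes of the chords Δ_i = (y_(i+1) - y_i)/h_i = 6, -1.
  1·M_0 + 4·M_1 + 1·M_2 = 6(Δ_1 - Δ_0) = -42
Natural end conditions: M_0 = M_2 = 0.
Solving: M_0 = 0, M_1 = -21/2, M_2 = 0.
On [1, 2], s'(x) = b_1 + 2c_1·(x - 1) + 3d_1·(x - 1)² with b_1 = Δ_1 - h_1(2M_1 + M_2)/6 = 5/2, c_1 = M_1/2 = -21/4, d_1 = (M_2 - M_1)/(6h_1) = 7/4. So s'(1) = 5/2.

2.5000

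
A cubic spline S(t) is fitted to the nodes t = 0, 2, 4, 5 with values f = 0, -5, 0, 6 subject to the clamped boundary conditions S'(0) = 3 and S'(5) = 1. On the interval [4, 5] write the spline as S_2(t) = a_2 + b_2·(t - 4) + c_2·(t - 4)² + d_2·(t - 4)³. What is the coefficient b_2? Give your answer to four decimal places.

Let M_i = S''(x_i). Step sizes h_i = 2, 2, 1; slopes of the chords Δ_i = (y_(i+1) - y_i)/h_i = -5/2, 5/2, 6.
  2·M_0 + 8·M_1 + 2·M_2 = 6(Δ_1 - Δ_0) = 30
  2·M_1 + 6·M_2 + 1·M_3 = 6(Δ_2 - Δ_1) = 21
Clamped end conditions give two more equations: 2h_0·M_0 + h_0·M_1 = 6(Δ_0 - S'(0)) = -33 and h_2·M_2 + 2h_2·M_3 = 6(S'(5) - Δ_2) = -30.
Hence M_0 = -251/23, M_1 = 245/46, M_2 = 106/23, M_3 = -398/23.
On [4, 5], with S_2(t) = a_2 + b_2·(t - 4) + c_2·(t - 4)² + d_2·(t - 4)³: c_2 = M_2/2 = 53/23, d_2 = (M_3 - M_2)/(6h_2) = -84/23, b_2 = Δ_2 - h_2(2M_2 + M_3)/6 = 169/23.

7.3478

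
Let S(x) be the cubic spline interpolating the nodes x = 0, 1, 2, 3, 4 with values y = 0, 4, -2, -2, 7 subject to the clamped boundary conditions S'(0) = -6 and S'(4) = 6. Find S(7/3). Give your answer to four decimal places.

With m_i denoting the second derivative at x_i, h_i = 1, 1, 1, 1, and Δ_i = (y_(i+1) − y_i)/h_i = 4, -6, 0, 9:
  1·m_0 + 4·m_1 + 1·m_2 = 6(Δ_1 - Δ_0) = -60
  1·m_1 + 4·m_2 + 1·m_3 = 6(Δ_2 - Δ_1) = 36
  1·m_2 + 4·m_3 + 1·m_4 = 6(Δ_3 - Δ_2) = 54
Clamped end conditions give two more equations: 2h_0·m_0 + h_0·m_1 = 6(Δ_0 - S'(0)) = 60 and h_3·m_3 + 2h_3·m_4 = 6(S'(4) - Δ_3) = -18.
Solving the tridiagonal system: m_0 = 1251/28, m_1 = -411/14, m_2 = 51/4, m_3 = 201/14, m_4 = -453/28.
On [2, 3], S(x) = -2 - 93/14·(x - 2) + 51/8·(x - 2)² + 15/56·(x - 2)³.
With (x - 2) = 1/3: S(7/3) = -881/252.

-3.4960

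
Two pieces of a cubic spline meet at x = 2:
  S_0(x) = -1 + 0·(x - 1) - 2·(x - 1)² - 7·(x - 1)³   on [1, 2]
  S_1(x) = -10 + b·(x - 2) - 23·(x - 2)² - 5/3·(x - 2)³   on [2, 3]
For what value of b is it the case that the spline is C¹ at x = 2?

-25

S_0'(x) = 0 - 4·(x - 1) - 21·(x - 1)², so S_0'(2) = -25. On the right, S_1'(2) = b, so b = -25.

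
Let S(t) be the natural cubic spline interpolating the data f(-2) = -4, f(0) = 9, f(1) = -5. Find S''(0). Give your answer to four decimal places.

Write σ_i for S''(x_i). With h_i = 2, 1 and divided differences Δ_i = 13/2, -14, the continuity of S' gives the tridiagonal system
  2·σ_0 + 6·σ_1 + 1·σ_2 = 6(Δ_1 - Δ_0) = -123
Natural end conditions: σ_0 = σ_2 = 0.
Solving the tridiagonal system: σ_0 = 0, σ_1 = -41/2, σ_2 = 0.

-20.5000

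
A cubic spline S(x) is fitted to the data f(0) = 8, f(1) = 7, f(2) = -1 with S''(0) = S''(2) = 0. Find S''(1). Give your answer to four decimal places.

Put m_i = S'' at the i-th knot. Here h = (1, 1) and Δ = (-1, -8), so the interior equations h_(i-1)·m_(i-1) + 2(h_(i-1)+h_i)·m_i + h_i·m_(i+1) = 6(Δ_i − Δ_(i-1)) read
  1·m_0 + 4·m_1 + 1·m_2 = 6(Δ_1 - Δ_0) = -42
Natural end conditions: m_0 = m_2 = 0.
Solving the tridiagonal system: m_0 = 0, m_1 = -21/2, m_2 = 0.

-10.5000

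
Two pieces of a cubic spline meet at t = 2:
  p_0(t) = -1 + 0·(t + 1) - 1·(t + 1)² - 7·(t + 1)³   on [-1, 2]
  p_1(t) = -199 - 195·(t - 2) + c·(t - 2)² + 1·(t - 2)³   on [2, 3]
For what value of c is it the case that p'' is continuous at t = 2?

-64

p_0''(t) = -2 - 42·(t + 1), so p_0''(2) = -128. On the right, p_1''(2) = 2c, so c = -64.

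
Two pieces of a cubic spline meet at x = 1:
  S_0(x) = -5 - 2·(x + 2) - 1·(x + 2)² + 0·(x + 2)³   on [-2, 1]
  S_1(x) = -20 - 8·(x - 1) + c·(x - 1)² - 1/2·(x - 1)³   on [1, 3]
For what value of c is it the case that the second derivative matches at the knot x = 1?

S_0''(x) = -2 + 0·(x + 2), so S_0''(1) = -2. On the right, S_1''(1) = 2c, so c = -1.

-1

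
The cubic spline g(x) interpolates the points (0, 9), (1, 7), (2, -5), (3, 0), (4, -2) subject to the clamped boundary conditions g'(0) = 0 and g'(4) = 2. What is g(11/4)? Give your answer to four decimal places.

-1.3145

Let σ_i = g''(x_i). Step sizes h_i = 1, 1, 1, 1; slopes of the chords Δ_i = (y_(i+1) - y_i)/h_i = -2, -12, 5, -2.
  1·σ_0 + 4·σ_1 + 1·σ_2 = 6(Δ_1 - Δ_0) = -60
  1·σ_1 + 4·σ_2 + 1·σ_3 = 6(Δ_2 - Δ_1) = 102
  1·σ_2 + 4·σ_3 + 1·σ_4 = 6(Δ_3 - Δ_2) = -42
Clamped end conditions give two more equations: 2h_0·σ_0 + h_0·σ_1 = 6(Δ_0 - g'(0)) = -12 and h_3·σ_3 + 2h_3·σ_4 = 6(g'(4) - Δ_3) = 24.
Solving: σ_0 = 29/4, σ_1 = -53/2, σ_2 = 155/4, σ_3 = -53/2, σ_4 = 101/4.
On [2, 3], g(x) = -5 - 7/2·(x - 2) + 155/8·(x - 2)² - 87/8·(x - 2)³.
With (x - 2) = 3/4: g(11/4) = -673/512.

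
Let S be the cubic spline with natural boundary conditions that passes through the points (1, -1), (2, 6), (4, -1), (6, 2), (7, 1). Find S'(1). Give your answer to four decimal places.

9.2167

Write M_i for S''(x_i). With h_i = 1, 2, 2, 1 and divided differences Δ_i = 7, -7/2, 3/2, -1, the continuity of S' gives the tridiagonal system
  1·M_0 + 6·M_1 + 2·M_2 = 6(Δ_1 - Δ_0) = -63
  2·M_1 + 8·M_2 + 2·M_3 = 6(Δ_2 - Δ_1) = 30
  2·M_2 + 6·M_3 + 1·M_4 = 6(Δ_3 - Δ_2) = -15
Natural end conditions: M_0 = M_4 = 0.
Solving: M_0 = 0, M_1 = -133/10, M_2 = 42/5, M_3 = -53/10, M_4 = 0.
On [1, 2], S'(t) = b_0 + 2c_0·(t - 1) + 3d_0·(t - 1)² with b_0 = Δ_0 - h_0(2M_0 + M_1)/6 = 553/60, c_0 = M_0/2 = 0, d_0 = (M_1 - M_0)/(6h_0) = -133/60. So S'(1) = 553/60.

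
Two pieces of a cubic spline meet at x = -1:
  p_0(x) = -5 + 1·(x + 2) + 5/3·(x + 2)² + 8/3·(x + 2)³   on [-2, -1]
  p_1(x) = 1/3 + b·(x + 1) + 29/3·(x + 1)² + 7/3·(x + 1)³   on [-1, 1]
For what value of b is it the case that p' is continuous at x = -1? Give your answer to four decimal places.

p_0'(x) = 1 + 10/3·(x + 2) + 8·(x + 2)², so p_0'(-1) = 37/3. On the right, p_1'(-1) = b, so b = 37/3.

12.3333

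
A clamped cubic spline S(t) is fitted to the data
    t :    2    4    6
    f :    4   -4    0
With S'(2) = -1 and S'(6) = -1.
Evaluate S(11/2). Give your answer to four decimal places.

-0.4375

Let M_i = S''(x_i). Step sizes h_i = 2, 2; slopes of the chords Δ_i = (y_(i+1) - y_i)/h_i = -4, 2.
  2·M_0 + 8·M_1 + 2·M_2 = 6(Δ_1 - Δ_0) = 36
Clamped end conditions give two more equations: 2h_0·M_0 + h_0·M_1 = 6(Δ_0 - S'(2)) = -18 and h_1·M_1 + 2h_1·M_2 = 6(S'(6) - Δ_1) = -18.
Solving the tridiagonal system: M_0 = -9, M_1 = 9, M_2 = -9.
On [4, 6], S(t) = -4 - 1·(t - 4) + 9/2·(t - 4)² - 3/2·(t - 4)³.
With (t - 4) = 3/2: S(11/2) = -7/16.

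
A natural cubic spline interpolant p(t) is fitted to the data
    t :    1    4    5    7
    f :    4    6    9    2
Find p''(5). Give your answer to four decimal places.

-6.9362

Write M_i for p''(x_i). With h_i = 3, 1, 2 and divided differences Δ_i = 2/3, 3, -7/2, the continuity of p' gives the tridiagonal system
  3·M_0 + 8·M_1 + 1·M_2 = 6(Δ_1 - Δ_0) = 14
  1·M_1 + 6·M_2 + 2·M_3 = 6(Δ_2 - Δ_1) = -39
Natural end conditions: M_0 = M_3 = 0.
Solving the tridiagonal system: M_0 = 0, M_1 = 123/47, M_2 = -326/47, M_3 = 0.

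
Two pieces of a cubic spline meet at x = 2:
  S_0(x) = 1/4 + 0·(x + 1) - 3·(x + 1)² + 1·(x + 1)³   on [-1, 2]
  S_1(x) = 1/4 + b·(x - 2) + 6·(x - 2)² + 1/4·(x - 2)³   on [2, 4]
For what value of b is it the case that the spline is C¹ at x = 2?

S_0'(x) = 0 - 6·(x + 1) + 3·(x + 1)², so S_0'(2) = 9. On the right, S_1'(2) = b, so b = 9.

9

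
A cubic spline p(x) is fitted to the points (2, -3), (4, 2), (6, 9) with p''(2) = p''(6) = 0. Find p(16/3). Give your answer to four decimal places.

Write σ_i for p''(x_i). With h_i = 2, 2 and divided differences Δ_i = 5/2, 7/2, the continuity of p' gives the tridiagonal system
  2·σ_0 + 8·σ_1 + 2·σ_2 = 6(Δ_1 - Δ_0) = 6
Natural end conditions: σ_0 = σ_2 = 0.
Solving: σ_0 = 0, σ_1 = 3/4, σ_2 = 0.
On [4, 6], p(x) = 2 + 3·(x - 4) + 3/8·(x - 4)² - 1/16·(x - 4)³.
With (x - 4) = 4/3: p(16/3) = 176/27.

6.5185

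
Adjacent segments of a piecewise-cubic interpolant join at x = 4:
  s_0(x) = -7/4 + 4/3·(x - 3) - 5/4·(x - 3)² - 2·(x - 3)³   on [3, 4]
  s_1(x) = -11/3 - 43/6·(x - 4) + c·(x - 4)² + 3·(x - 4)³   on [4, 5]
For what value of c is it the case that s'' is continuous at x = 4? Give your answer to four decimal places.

s_0''(x) = -5/2 - 12·(x - 3), so s_0''(4) = -29/2. On the right, s_1''(4) = 2c, so c = -29/4.

-7.2500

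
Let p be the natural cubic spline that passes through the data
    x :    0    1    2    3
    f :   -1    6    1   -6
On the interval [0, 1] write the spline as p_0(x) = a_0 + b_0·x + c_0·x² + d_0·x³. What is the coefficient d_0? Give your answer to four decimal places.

With σ_i denoting the second derivative at x_i, h_i = 1, 1, 1, and Δ_i = (y_(i+1) − y_i)/h_i = 7, -5, -7:
  1·σ_0 + 4·σ_1 + 1·σ_2 = 6(Δ_1 - Δ_0) = -72
  1·σ_1 + 4·σ_2 + 1·σ_3 = 6(Δ_2 - Δ_1) = -12
Natural end conditions: σ_0 = σ_3 = 0.
Hence σ_0 = 0, σ_1 = -92/5, σ_2 = 8/5, σ_3 = 0.
On [0, 1], with p_0(x) = a_0 + b_0·x + c_0·x² + d_0·x³: c_0 = σ_0/2 = 0, d_0 = (σ_1 - σ_0)/(6h_0) = -46/15, b_0 = Δ_0 - h_0(2σ_0 + σ_1)/6 = 151/15.

-3.0667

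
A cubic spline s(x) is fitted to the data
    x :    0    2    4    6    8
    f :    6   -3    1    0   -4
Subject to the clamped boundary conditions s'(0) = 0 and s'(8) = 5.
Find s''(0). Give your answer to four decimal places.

With M_i denoting the second derivative at x_i, h_i = 2, 2, 2, 2, and Δ_i = (y_(i+1) − y_i)/h_i = -9/2, 2, -1/2, -2:
  2·M_0 + 8·M_1 + 2·M_2 = 6(Δ_1 - Δ_0) = 39
  2·M_1 + 8·M_2 + 2·M_3 = 6(Δ_2 - Δ_1) = -15
  2·M_2 + 8·M_3 + 2·M_4 = 6(Δ_3 - Δ_2) = -9
Clamped end conditions give two more equations: 2h_0·M_0 + h_0·M_1 = 6(Δ_0 - s'(0)) = -27 and h_3·M_3 + 2h_3·M_4 = 6(s'(8) - Δ_3) = 42.
Hence M_0 = -613/56, M_1 = 235/28, M_2 = -25/8, M_3 = -95/28, M_4 = 683/56.

-10.9464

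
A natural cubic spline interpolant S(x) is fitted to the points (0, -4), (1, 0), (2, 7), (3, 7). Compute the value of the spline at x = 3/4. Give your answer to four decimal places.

-1.4156

With M_i denoting the second derivative at x_i, h_i = 1, 1, 1, and Δ_i = (y_(i+1) − y_i)/h_i = 4, 7, 0:
  1·M_0 + 4·M_1 + 1·M_2 = 6(Δ_1 - Δ_0) = 18
  1·M_1 + 4·M_2 + 1·M_3 = 6(Δ_2 - Δ_1) = -42
Natural end conditions: M_0 = M_3 = 0.
Forward elimination and back-substitution give M_0 = 0, M_1 = 38/5, M_2 = -62/5, M_3 = 0.
On [0, 1], S(x) = -4 + 41/15·x + 0·x² + 19/15·x³.
With x = 3/4: S(3/4) = -453/320.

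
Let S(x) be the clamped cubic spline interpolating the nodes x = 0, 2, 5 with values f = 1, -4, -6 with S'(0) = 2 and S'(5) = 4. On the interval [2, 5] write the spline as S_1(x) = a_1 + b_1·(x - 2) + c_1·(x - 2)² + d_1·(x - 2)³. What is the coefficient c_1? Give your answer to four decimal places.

0.7000

Put m_i = S'' at the i-th knot. Here h = (2, 3) and Δ = (-5/2, -2/3), so the interior equations h_(i-1)·m_(i-1) + 2(h_(i-1)+h_i)·m_i + h_i·m_(i+1) = 6(Δ_i − Δ_(i-1)) read
  2·m_0 + 10·m_1 + 3·m_2 = 6(Δ_1 - Δ_0) = 11
Clamped end conditions give two more equations: 2h_0·m_0 + h_0·m_1 = 6(Δ_0 - S'(0)) = -27 and h_1·m_1 + 2h_1·m_2 = 6(S'(5) - Δ_1) = 28.
Hence m_0 = -149/20, m_1 = 7/5, m_2 = 119/30.
On [2, 5], with S_1(x) = a_1 + b_1·(x - 2) + c_1·(x - 2)² + d_1·(x - 2)³: c_1 = m_1/2 = 7/10, d_1 = (m_2 - m_1)/(6h_1) = 77/540, b_1 = Δ_1 - h_1(2m_1 + m_2)/6 = -81/20.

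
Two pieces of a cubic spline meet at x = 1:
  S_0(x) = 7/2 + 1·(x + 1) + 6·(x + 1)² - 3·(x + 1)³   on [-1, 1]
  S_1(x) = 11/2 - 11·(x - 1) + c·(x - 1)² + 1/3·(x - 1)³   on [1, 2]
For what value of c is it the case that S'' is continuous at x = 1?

S_0''(x) = 12 - 18·(x + 1), so S_0''(1) = -24. On the right, S_1''(1) = 2c, so c = -12.

-12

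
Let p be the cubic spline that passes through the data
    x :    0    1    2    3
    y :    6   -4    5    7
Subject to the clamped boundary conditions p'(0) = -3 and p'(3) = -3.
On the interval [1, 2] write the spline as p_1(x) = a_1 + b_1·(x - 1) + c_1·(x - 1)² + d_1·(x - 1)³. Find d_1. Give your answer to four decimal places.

Write M_i for p''(x_i). With h_i = 1, 1, 1 and divided differences Δ_i = -10, 9, 2, the continuity of p' gives the tridiagonal system
  1·M_0 + 4·M_1 + 1·M_2 = 6(Δ_1 - Δ_0) = 114
  1·M_1 + 4·M_2 + 1·M_3 = 6(Δ_2 - Δ_1) = -42
Clamped end conditions give two more equations: 2h_0·M_0 + h_0·M_1 = 6(Δ_0 - p'(0)) = -42 and h_2·M_2 + 2h_2·M_3 = 6(p'(3) - Δ_2) = -30.
Solving the tridiagonal system: M_0 = -216/5, M_1 = 222/5, M_2 = -102/5, M_3 = -24/5.
On [1, 2], with p_1(x) = a_1 + b_1·(x - 1) + c_1·(x - 1)² + d_1·(x - 1)³: c_1 = M_1/2 = 111/5, d_1 = (M_2 - M_1)/(6h_1) = -54/5, b_1 = Δ_1 - h_1(2M_1 + M_2)/6 = -12/5.

-10.8000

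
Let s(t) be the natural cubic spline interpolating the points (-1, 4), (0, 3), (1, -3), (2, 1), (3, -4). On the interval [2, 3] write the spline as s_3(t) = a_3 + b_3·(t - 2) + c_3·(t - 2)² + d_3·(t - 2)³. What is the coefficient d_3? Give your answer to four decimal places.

3.2143

Write M_i for s''(x_i). With h_i = 1, 1, 1, 1 and divided differences Δ_i = -1, -6, 4, -5, the continuity of s' gives the tridiagonal system
  1·M_0 + 4·M_1 + 1·M_2 = 6(Δ_1 - Δ_0) = -30
  1·M_1 + 4·M_2 + 1·M_3 = 6(Δ_2 - Δ_1) = 60
  1·M_2 + 4·M_3 + 1·M_4 = 6(Δ_3 - Δ_2) = -54
Natural end conditions: M_0 = M_4 = 0.
Hence M_0 = 0, M_1 = -93/7, M_2 = 162/7, M_3 = -135/7, M_4 = 0.
On [2, 3], with s_3(t) = a_3 + b_3·(t - 2) + c_3·(t - 2)² + d_3·(t - 2)³: c_3 = M_3/2 = -135/14, d_3 = (M_4 - M_3)/(6h_3) = 45/14, b_3 = Δ_3 - h_3(2M_3 + M_4)/6 = 10/7.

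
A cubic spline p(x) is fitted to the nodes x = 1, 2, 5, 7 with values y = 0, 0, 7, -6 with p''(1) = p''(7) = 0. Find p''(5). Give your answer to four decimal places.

-6.5634

Write σ_i for p''(x_i). With h_i = 1, 3, 2 and divided differences Δ_i = 0, 7/3, -13/2, the continuity of p' gives the tridiagonal system
  1·σ_0 + 8·σ_1 + 3·σ_2 = 6(Δ_1 - Δ_0) = 14
  3·σ_1 + 10·σ_2 + 2·σ_3 = 6(Δ_2 - Δ_1) = -53
Natural end conditions: σ_0 = σ_3 = 0.
Forward elimination and back-substitution give σ_0 = 0, σ_1 = 299/71, σ_2 = -466/71, σ_3 = 0.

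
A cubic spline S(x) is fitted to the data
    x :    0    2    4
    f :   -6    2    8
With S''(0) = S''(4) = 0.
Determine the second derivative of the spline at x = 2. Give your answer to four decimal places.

-0.7500

Put M_i = S'' at the i-th knot. Here h = (2, 2) and Δ = (4, 3), so the interior equations h_(i-1)·M_(i-1) + 2(h_(i-1)+h_i)·M_i + h_i·M_(i+1) = 6(Δ_i − Δ_(i-1)) read
  2·M_0 + 8·M_1 + 2·M_2 = 6(Δ_1 - Δ_0) = -6
Natural end conditions: M_0 = M_2 = 0.
Solving the tridiagonal system: M_0 = 0, M_1 = -3/4, M_2 = 0.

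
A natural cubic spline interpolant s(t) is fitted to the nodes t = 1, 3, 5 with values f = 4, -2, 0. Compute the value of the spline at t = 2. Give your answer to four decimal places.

Put M_i = s'' at the i-th knot. Here h = (2, 2) and Δ = (-3, 1), so the interior equations h_(i-1)·M_(i-1) + 2(h_(i-1)+h_i)·M_i + h_i·M_(i+1) = 6(Δ_i − Δ_(i-1)) read
  2·M_0 + 8·M_1 + 2·M_2 = 6(Δ_1 - Δ_0) = 24
Natural end conditions: M_0 = M_2 = 0.
Solving: M_0 = 0, M_1 = 3, M_2 = 0.
On [1, 3], s(t) = 4 - 4·(t - 1) + 0·(t - 1)² + 1/4·(t - 1)³.
With (t - 1) = 1: s(2) = 1/4.

0.2500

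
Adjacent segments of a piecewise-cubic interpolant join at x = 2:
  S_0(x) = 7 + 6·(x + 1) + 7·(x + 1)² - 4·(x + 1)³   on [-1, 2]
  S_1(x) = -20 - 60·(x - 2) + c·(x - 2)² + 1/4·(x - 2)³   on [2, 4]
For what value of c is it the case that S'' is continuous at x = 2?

S_0''(x) = 14 - 24·(x + 1), so S_0''(2) = -58. On the right, S_1''(2) = 2c, so c = -29.

-29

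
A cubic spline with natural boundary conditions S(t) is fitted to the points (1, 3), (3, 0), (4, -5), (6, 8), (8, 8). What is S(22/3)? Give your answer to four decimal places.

9.7245

With M_i denoting the second derivative at x_i, h_i = 2, 1, 2, 2, and Δ_i = (y_(i+1) − y_i)/h_i = -3/2, -5, 13/2, 0:
  2·M_0 + 6·M_1 + 1·M_2 = 6(Δ_1 - Δ_0) = -21
  1·M_1 + 6·M_2 + 2·M_3 = 6(Δ_2 - Δ_1) = 69
  2·M_2 + 8·M_3 + 2·M_4 = 6(Δ_3 - Δ_2) = -39
Natural end conditions: M_0 = M_4 = 0.
Solving the tridiagonal system: M_0 = 0, M_1 = -777/128, M_2 = 987/64, M_3 = -2235/256, M_4 = 0.
On [6, 8], S(t) = 8 + 745/128·(t - 6) - 2235/512·(t - 6)² + 745/1024·(t - 6)³.
With (t - 6) = 4/3: S(22/3) = 4201/432.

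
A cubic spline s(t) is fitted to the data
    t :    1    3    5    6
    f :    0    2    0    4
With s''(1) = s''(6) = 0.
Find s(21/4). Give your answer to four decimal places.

0.6719

Put M_i = s'' at the i-th knot. Here h = (2, 2, 1) and Δ = (1, -1, 4), so the interior equations h_(i-1)·M_(i-1) + 2(h_(i-1)+h_i)·M_i + h_i·M_(i+1) = 6(Δ_i − Δ_(i-1)) read
  2·M_0 + 8·M_1 + 2·M_2 = 6(Δ_1 - Δ_0) = -12
  2·M_1 + 6·M_2 + 1·M_3 = 6(Δ_2 - Δ_1) = 30
Natural end conditions: M_0 = M_3 = 0.
Solving the tridiagonal system: M_0 = 0, M_1 = -3, M_2 = 6, M_3 = 0.
On [5, 6], s(t) = 0 + 2·(t - 5) + 3·(t - 5)² - 1·(t - 5)³.
With (t - 5) = 1/4: s(21/4) = 43/64.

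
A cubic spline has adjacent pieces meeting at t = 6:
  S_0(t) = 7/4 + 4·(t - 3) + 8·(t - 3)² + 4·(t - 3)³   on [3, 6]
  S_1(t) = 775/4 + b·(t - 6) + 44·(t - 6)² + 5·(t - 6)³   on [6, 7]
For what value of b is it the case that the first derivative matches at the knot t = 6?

S_0'(t) = 4 + 16·(t - 3) + 12·(t - 3)², so S_0'(6) = 160. On the right, S_1'(6) = b, so b = 160.

160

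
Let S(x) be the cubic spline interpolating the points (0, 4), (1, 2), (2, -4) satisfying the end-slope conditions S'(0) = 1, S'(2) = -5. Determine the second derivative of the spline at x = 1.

Let M_i = S''(x_i). Step sizes h_i = 1, 1; slopes of the chords Δ_i = (y_(i+1) - y_i)/h_i = -2, -6.
  1·M_0 + 4·M_1 + 1·M_2 = 6(Δ_1 - Δ_0) = -24
Clamped end conditions give two more equations: 2h_0·M_0 + h_0·M_1 = 6(Δ_0 - S'(0)) = -18 and h_1·M_1 + 2h_1·M_2 = 6(S'(2) - Δ_1) = 6.
Solving: M_0 = -6, M_1 = -6, M_2 = 6.

-6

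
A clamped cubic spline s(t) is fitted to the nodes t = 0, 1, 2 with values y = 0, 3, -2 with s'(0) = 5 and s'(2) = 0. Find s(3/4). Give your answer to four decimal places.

Put σ_i = s'' at the i-th knot. Here h = (1, 1) and Δ = (3, -5), so the interior equations h_(i-1)·σ_(i-1) + 2(h_(i-1)+h_i)·σ_i + h_i·σ_(i+1) = 6(Δ_i − Δ_(i-1)) read
  1·σ_0 + 4·σ_1 + 1·σ_2 = 6(Δ_1 - Δ_0) = -48
Clamped end conditions give two more equations: 2h_0·σ_0 + h_0·σ_1 = 6(Δ_0 - s'(0)) = -12 and h_1·σ_1 + 2h_1·σ_2 = 6(s'(2) - Δ_1) = 30.
Forward elimination and back-substitution give σ_0 = 7/2, σ_1 = -19, σ_2 = 49/2.
On [0, 1], s(t) = 0 + 5·t + 7/4·t² - 15/4·t³.
With t = 3/4: s(3/4) = 807/256.

3.1523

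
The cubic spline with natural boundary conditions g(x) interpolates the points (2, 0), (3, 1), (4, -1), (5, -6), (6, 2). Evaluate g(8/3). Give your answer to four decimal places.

0.7989

Let M_i = g''(x_i). Step sizes h_i = 1, 1, 1, 1; slopes of the chords Δ_i = (y_(i+1) - y_i)/h_i = 1, -2, -5, 8.
  1·M_0 + 4·M_1 + 1·M_2 = 6(Δ_1 - Δ_0) = -18
  1·M_1 + 4·M_2 + 1·M_3 = 6(Δ_2 - Δ_1) = -18
  1·M_2 + 4·M_3 + 1·M_4 = 6(Δ_3 - Δ_2) = 78
Natural end conditions: M_0 = M_4 = 0.
Forward elimination and back-substitution give M_0 = 0, M_1 = -15/7, M_2 = -66/7, M_3 = 153/7, M_4 = 0.
On [2, 3], g(x) = 0 + 19/14·(x - 2) + 0·(x - 2)² - 5/14·(x - 2)³.
With (x - 2) = 2/3: g(8/3) = 151/189.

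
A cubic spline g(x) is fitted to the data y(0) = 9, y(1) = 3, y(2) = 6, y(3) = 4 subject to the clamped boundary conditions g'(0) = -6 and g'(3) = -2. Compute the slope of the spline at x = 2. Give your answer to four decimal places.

1.5333

Let M_i = g''(x_i). Step sizes h_i = 1, 1, 1; slopes of the chords Δ_i = (y_(i+1) - y_i)/h_i = -6, 3, -2.
  1·M_0 + 4·M_1 + 1·M_2 = 6(Δ_1 - Δ_0) = 54
  1·M_1 + 4·M_2 + 1·M_3 = 6(Δ_2 - Δ_1) = -30
Clamped end conditions give two more equations: 2h_0·M_0 + h_0·M_1 = 6(Δ_0 - g'(0)) = 0 and h_2·M_2 + 2h_2·M_3 = 6(g'(3) - Δ_2) = 0.
Forward elimination and back-substitution give M_0 = -146/15, M_1 = 292/15, M_2 = -212/15, M_3 = 106/15.
On [2, 3], g'(x) = b_2 + 2c_2·(x - 2) + 3d_2·(x - 2)² with b_2 = Δ_2 - h_2(2M_2 + M_3)/6 = 23/15, c_2 = M_2/2 = -106/15, d_2 = (M_3 - M_2)/(6h_2) = 53/15. So g'(2) = 23/15.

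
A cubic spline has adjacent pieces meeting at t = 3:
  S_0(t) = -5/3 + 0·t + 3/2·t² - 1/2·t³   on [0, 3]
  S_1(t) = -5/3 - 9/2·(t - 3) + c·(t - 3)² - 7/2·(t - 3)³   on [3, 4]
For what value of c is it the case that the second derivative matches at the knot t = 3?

S_0''(t) = 3 - 3·t, so S_0''(3) = -6. On the right, S_1''(3) = 2c, so c = -3.

-3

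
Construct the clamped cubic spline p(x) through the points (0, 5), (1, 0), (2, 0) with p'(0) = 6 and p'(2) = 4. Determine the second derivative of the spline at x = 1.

With M_i denoting the second derivative at x_i, h_i = 1, 1, and Δ_i = (y_(i+1) − y_i)/h_i = -5, 0:
  1·M_0 + 4·M_1 + 1·M_2 = 6(Δ_1 - Δ_0) = 30
Clamped end conditions give two more equations: 2h_0·M_0 + h_0·M_1 = 6(Δ_0 - p'(0)) = -66 and h_1·M_1 + 2h_1·M_2 = 6(p'(2) - Δ_1) = 24.
Solving: M_0 = -83/2, M_1 = 17, M_2 = 7/2.

17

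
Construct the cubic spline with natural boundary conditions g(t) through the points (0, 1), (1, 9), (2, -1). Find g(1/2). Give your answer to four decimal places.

6.6875

With M_i denoting the second derivative at x_i, h_i = 1, 1, and Δ_i = (y_(i+1) − y_i)/h_i = 8, -10:
  1·M_0 + 4·M_1 + 1·M_2 = 6(Δ_1 - Δ_0) = -108
Natural end conditions: M_0 = M_2 = 0.
Hence M_0 = 0, M_1 = -27, M_2 = 0.
On [0, 1], g(t) = 1 + 25/2·t + 0·t² - 9/2·t³.
With t = 1/2: g(1/2) = 107/16.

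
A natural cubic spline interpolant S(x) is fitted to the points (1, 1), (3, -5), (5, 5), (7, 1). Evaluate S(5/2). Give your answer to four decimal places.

Put M_i = S'' at the i-th knot. Here h = (2, 2, 2) and Δ = (-3, 5, -2), so the interior equations h_(i-1)·M_(i-1) + 2(h_(i-1)+h_i)·M_i + h_i·M_(i+1) = 6(Δ_i − Δ_(i-1)) read
  2·M_0 + 8·M_1 + 2·M_2 = 6(Δ_1 - Δ_0) = 48
  2·M_1 + 8·M_2 + 2·M_3 = 6(Δ_2 - Δ_1) = -42
Natural end conditions: M_0 = M_3 = 0.
Hence M_0 = 0, M_1 = 39/5, M_2 = -36/5, M_3 = 0.
On [1, 3], S(x) = 1 - 28/5·(x - 1) + 0·(x - 1)² + 13/20·(x - 1)³.
With (x - 1) = 3/2: S(5/2) = -833/160.

-5.2063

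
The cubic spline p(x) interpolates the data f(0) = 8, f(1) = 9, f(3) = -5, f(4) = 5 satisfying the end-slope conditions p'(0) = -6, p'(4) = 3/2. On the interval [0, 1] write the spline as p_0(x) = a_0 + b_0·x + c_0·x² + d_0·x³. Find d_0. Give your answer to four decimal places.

With M_i denoting the second derivative at x_i, h_i = 1, 2, 1, and Δ_i = (y_(i+1) − y_i)/h_i = 1, -7, 10:
  1·M_0 + 6·M_1 + 2·M_2 = 6(Δ_1 - Δ_0) = -48
  2·M_1 + 6·M_2 + 1·M_3 = 6(Δ_2 - Δ_1) = 102
Clamped end conditions give two more equations: 2h_0·M_0 + h_0·M_1 = 6(Δ_0 - p'(0)) = 42 and h_2·M_2 + 2h_2·M_3 = 6(p'(4) - Δ_2) = -51.
Forward elimination and back-substitution give M_0 = 1158/35, M_1 = -846/35, M_2 = 1119/35, M_3 = -1452/35.
On [0, 1], with p_0(x) = a_0 + b_0·x + c_0·x² + d_0·x³: c_0 = M_0/2 = 579/35, d_0 = (M_1 - M_0)/(6h_0) = -334/35, b_0 = Δ_0 - h_0(2M_0 + M_1)/6 = -6.

-9.5429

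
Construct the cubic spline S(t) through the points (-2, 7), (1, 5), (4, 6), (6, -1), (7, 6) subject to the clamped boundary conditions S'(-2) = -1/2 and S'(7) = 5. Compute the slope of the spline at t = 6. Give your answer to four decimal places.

Write σ_i for S''(x_i). With h_i = 3, 3, 2, 1 and divided differences Δ_i = -2/3, 1/3, -7/2, 7, the continuity of S' gives the tridiagonal system
  3·σ_0 + 12·σ_1 + 3·σ_2 = 6(Δ_1 - Δ_0) = 6
  3·σ_1 + 10·σ_2 + 2·σ_3 = 6(Δ_2 - Δ_1) = -23
  2·σ_2 + 6·σ_3 + 1·σ_4 = 6(Δ_3 - Δ_2) = 63
Clamped end conditions give two more equations: 2h_0·σ_0 + h_0·σ_1 = 6(Δ_0 - S'(-2)) = -1 and h_3·σ_3 + 2h_3·σ_4 = 6(S'(7) - Δ_3) = -12.
Solving: σ_0 = -143/108, σ_1 = 125/54, σ_2 = -641/108, σ_3 = 397/27, σ_4 = -721/54.
On [6, 7], S'(t) = b_3 + 2c_3·(t - 6) + 3d_3·(t - 6)² with b_3 = Δ_3 - h_3(2σ_3 + σ_4)/6 = 467/108, c_3 = σ_3/2 = 397/54, d_3 = (σ_4 - σ_3)/(6h_3) = -505/108. So S'(6) = 467/108.

4.3241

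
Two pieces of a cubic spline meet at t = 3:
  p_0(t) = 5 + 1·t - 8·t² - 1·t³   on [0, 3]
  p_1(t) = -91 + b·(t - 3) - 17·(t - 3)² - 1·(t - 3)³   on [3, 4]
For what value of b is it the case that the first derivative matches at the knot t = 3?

p_0'(t) = 1 - 16·t - 3·t², so p_0'(3) = -74. On the right, p_1'(3) = b, so b = -74.

-74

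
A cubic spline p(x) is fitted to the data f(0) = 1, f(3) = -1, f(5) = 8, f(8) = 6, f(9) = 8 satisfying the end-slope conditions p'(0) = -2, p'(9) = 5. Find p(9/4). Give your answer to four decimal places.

-2.3327

Let M_i = p''(x_i). Step sizes h_i = 3, 2, 3, 1; slopes of the chords Δ_i = (y_(i+1) - y_i)/h_i = -2/3, 9/2, -2/3, 2.
  3·M_0 + 10·M_1 + 2·M_2 = 6(Δ_1 - Δ_0) = 31
  2·M_1 + 10·M_2 + 3·M_3 = 6(Δ_2 - Δ_1) = -31
  3·M_2 + 8·M_3 + 1·M_4 = 6(Δ_3 - Δ_2) = 16
Clamped end conditions give two more equations: 2h_0·M_0 + h_0·M_1 = 6(Δ_0 - p'(0)) = 8 and h_3·M_3 + 2h_3·M_4 = 6(p'(9) - Δ_3) = 18.
Hence M_0 = -97/118, M_1 = 763/177, M_2 = -3413/708, M_3 = 1013/354, M_4 = 5359/708.
On [0, 3], p(x) = 1 - 2·x - 97/236·x² + 1817/6372·x³.
With x = 9/4: p(9/4) = -35233/15104.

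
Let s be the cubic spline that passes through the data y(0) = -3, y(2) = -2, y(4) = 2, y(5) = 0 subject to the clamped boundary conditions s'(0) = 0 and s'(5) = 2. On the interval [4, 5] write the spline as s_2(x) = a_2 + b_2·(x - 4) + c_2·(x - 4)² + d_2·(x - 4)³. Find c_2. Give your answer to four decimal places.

Let σ_i = s''(x_i). Step sizes h_i = 2, 2, 1; slopes of the chords Δ_i = (y_(i+1) - y_i)/h_i = 1/2, 2, -2.
  2·σ_0 + 8·σ_1 + 2·σ_2 = 6(Δ_1 - Δ_0) = 9
  2·σ_1 + 6·σ_2 + 1·σ_3 = 6(Δ_2 - Δ_1) = -24
Clamped end conditions give two more equations: 2h_0·σ_0 + h_0·σ_1 = 6(Δ_0 - s'(0)) = 3 and h_2·σ_2 + 2h_2·σ_3 = 6(s'(5) - Δ_2) = 24.
Solving the tridiagonal system: σ_0 = -41/46, σ_1 = 151/46, σ_2 = -178/23, σ_3 = 365/23.
On [4, 5], with s_2(x) = a_2 + b_2·(x - 4) + c_2·(x - 4)² + d_2·(x - 4)³: c_2 = σ_2/2 = -89/23, d_2 = (σ_3 - σ_2)/(6h_2) = 181/46, b_2 = Δ_2 - h_2(2σ_2 + σ_3)/6 = -95/46.

-3.8696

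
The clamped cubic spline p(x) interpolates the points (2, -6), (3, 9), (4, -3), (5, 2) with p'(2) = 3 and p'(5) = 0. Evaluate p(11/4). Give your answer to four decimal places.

6.3750

Let σ_i = p''(x_i). Step sizes h_i = 1, 1, 1; slopes of the chords Δ_i = (y_(i+1) - y_i)/h_i = 15, -12, 5.
  1·σ_0 + 4·σ_1 + 1·σ_2 = 6(Δ_1 - Δ_0) = -162
  1·σ_1 + 4·σ_2 + 1·σ_3 = 6(Δ_2 - Δ_1) = 102
Clamped end conditions give two more equations: 2h_0·σ_0 + h_0·σ_1 = 6(Δ_0 - p'(2)) = 72 and h_2·σ_2 + 2h_2·σ_3 = 6(p'(5) - Δ_2) = -30.
Hence σ_0 = 72, σ_1 = -72, σ_2 = 54, σ_3 = -42.
On [2, 3], p(x) = -6 + 3·(x - 2) + 36·(x - 2)² - 24·(x - 2)³.
With (x - 2) = 3/4: p(11/4) = 51/8.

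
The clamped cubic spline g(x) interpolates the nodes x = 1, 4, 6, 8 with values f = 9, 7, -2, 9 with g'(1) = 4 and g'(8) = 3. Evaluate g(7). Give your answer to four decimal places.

3.1047

With σ_i denoting the second derivative at x_i, h_i = 3, 2, 2, and Δ_i = (y_(i+1) − y_i)/h_i = -2/3, -9/2, 11/2:
  3·σ_0 + 10·σ_1 + 2·σ_2 = 6(Δ_1 - Δ_0) = -23
  2·σ_1 + 8·σ_2 + 2·σ_3 = 6(Δ_2 - Δ_1) = 60
Clamped end conditions give two more equations: 2h_0·σ_0 + h_0·σ_1 = 6(Δ_0 - g'(1)) = -28 and h_2·σ_2 + 2h_2·σ_3 = 6(g'(8) - Δ_2) = -15.
Hence σ_0 = -320/111, σ_1 = -132/37, σ_2 = 789/74, σ_3 = -336/37.
On [6, 8], g(x) = -2 + 105/74·(x - 6) + 789/148·(x - 6)² - 487/296·(x - 6)³.
With (x - 6) = 1: g(7) = 919/296.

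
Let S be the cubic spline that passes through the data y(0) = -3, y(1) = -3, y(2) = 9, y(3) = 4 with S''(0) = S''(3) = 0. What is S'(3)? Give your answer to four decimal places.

-10.3333

With σ_i denoting the second derivative at x_i, h_i = 1, 1, 1, and Δ_i = (y_(i+1) − y_i)/h_i = 0, 12, -5:
  1·σ_0 + 4·σ_1 + 1·σ_2 = 6(Δ_1 - Δ_0) = 72
  1·σ_1 + 4·σ_2 + 1·σ_3 = 6(Δ_2 - Δ_1) = -102
Natural end conditions: σ_0 = σ_3 = 0.
Solving the tridiagonal system: σ_0 = 0, σ_1 = 26, σ_2 = -32, σ_3 = 0.
On [2, 3], S'(t) = b_2 + 2c_2·(t - 2) + 3d_2·(t - 2)² with b_2 = Δ_2 - h_2(2σ_2 + σ_3)/6 = 17/3, c_2 = σ_2/2 = -16, d_2 = (σ_3 - σ_2)/(6h_2) = 16/3. So S'(3) = -31/3.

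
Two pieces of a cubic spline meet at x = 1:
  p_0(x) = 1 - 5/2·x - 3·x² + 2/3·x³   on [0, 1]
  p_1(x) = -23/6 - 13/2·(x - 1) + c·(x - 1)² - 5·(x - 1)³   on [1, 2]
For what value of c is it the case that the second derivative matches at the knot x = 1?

p_0''(x) = -6 + 4·x, so p_0''(1) = -2. On the right, p_1''(1) = 2c, so c = -1.

-1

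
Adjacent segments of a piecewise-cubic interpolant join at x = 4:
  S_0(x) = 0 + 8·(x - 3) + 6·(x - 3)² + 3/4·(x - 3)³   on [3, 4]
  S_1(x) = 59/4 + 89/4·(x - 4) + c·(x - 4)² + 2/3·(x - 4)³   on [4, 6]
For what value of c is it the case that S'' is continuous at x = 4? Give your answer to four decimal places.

S_0''(x) = 12 + 9/2·(x - 3), so S_0''(4) = 33/2. On the right, S_1''(4) = 2c, so c = 33/4.

8.2500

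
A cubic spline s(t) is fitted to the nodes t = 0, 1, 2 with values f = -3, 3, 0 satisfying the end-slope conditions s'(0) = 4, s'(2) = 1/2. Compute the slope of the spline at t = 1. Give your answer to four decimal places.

1.1250

Let M_i = s''(x_i). Step sizes h_i = 1, 1; slopes of the chords Δ_i = (y_(i+1) - y_i)/h_i = 6, -3.
  1·M_0 + 4·M_1 + 1·M_2 = 6(Δ_1 - Δ_0) = -54
Clamped end conditions give two more equations: 2h_0·M_0 + h_0·M_1 = 6(Δ_0 - s'(0)) = 12 and h_1·M_1 + 2h_1·M_2 = 6(s'(2) - Δ_1) = 21.
Solving the tridiagonal system: M_0 = 71/4, M_1 = -47/2, M_2 = 89/4.
On [1, 2], s'(t) = b_1 + 2c_1·(t - 1) + 3d_1·(t - 1)² with b_1 = Δ_1 - h_1(2M_1 + M_2)/6 = 9/8, c_1 = M_1/2 = -47/4, d_1 = (M_2 - M_1)/(6h_1) = 61/8. So s'(1) = 9/8.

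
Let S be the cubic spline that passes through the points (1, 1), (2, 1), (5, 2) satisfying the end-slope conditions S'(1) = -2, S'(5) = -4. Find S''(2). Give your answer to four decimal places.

Put M_i = S'' at the i-th knot. Here h = (1, 3) and Δ = (0, 1/3), so the interior equations h_(i-1)·M_(i-1) + 2(h_(i-1)+h_i)·M_i + h_i·M_(i+1) = 6(Δ_i − Δ_(i-1)) read
  1·M_0 + 8·M_1 + 3·M_2 = 6(Δ_1 - Δ_0) = 2
Clamped end conditions give two more equations: 2h_0·M_0 + h_0·M_1 = 6(Δ_0 - S'(1)) = 12 and h_1·M_1 + 2h_1·M_2 = 6(S'(5) - Δ_1) = -26.
Solving the tridiagonal system: M_0 = 21/4, M_1 = 3/2, M_2 = -61/12.

1.5000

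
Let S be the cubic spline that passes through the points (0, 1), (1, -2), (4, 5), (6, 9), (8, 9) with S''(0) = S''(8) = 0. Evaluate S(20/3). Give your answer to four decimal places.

9.2893

Write σ_i for S''(x_i). With h_i = 1, 3, 2, 2 and divided differences Δ_i = -3, 7/3, 2, 0, the continuity of S' gives the tridiagonal system
  1·σ_0 + 8·σ_1 + 3·σ_2 = 6(Δ_1 - Δ_0) = 32
  3·σ_1 + 10·σ_2 + 2·σ_3 = 6(Δ_2 - Δ_1) = -2
  2·σ_2 + 8·σ_3 + 2·σ_4 = 6(Δ_3 - Δ_2) = -12
Natural end conditions: σ_0 = σ_4 = 0.
Solving the tridiagonal system: σ_0 = 0, σ_1 = 301/67, σ_2 = -88/67, σ_3 = -157/134, σ_4 = 0.
On [6, 8], S(t) = 9 + 157/201·(t - 6) - 157/268·(t - 6)² + 157/1608·(t - 6)³.
With (t - 6) = 2/3: S(20/3) = 50413/5427.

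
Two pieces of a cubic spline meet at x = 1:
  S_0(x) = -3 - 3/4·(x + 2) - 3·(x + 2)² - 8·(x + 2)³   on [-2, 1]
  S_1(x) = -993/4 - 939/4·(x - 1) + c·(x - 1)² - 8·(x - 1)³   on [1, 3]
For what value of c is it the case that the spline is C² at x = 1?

S_0''(x) = -6 - 48·(x + 2), so S_0''(1) = -150. On the right, S_1''(1) = 2c, so c = -75.

-75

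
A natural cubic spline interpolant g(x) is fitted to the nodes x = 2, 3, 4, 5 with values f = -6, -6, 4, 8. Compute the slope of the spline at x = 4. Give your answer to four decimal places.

With M_i denoting the second derivative at x_i, h_i = 1, 1, 1, and Δ_i = (y_(i+1) − y_i)/h_i = 0, 10, 4:
  1·M_0 + 4·M_1 + 1·M_2 = 6(Δ_1 - Δ_0) = 60
  1·M_1 + 4·M_2 + 1·M_3 = 6(Δ_2 - Δ_1) = -36
Natural end conditions: M_0 = M_3 = 0.
Solving the tridiagonal system: M_0 = 0, M_1 = 92/5, M_2 = -68/5, M_3 = 0.
On [4, 5], g'(x) = b_2 + 2c_2·(x - 4) + 3d_2·(x - 4)² with b_2 = Δ_2 - h_2(2M_2 + M_3)/6 = 128/15, c_2 = M_2/2 = -34/5, d_2 = (M_3 - M_2)/(6h_2) = 34/15. So g'(4) = 128/15.

8.5333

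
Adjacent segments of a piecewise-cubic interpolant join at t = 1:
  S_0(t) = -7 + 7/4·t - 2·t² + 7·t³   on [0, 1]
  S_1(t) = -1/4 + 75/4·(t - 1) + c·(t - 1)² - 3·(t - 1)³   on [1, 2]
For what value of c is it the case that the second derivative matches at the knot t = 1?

S_0''(t) = -4 + 42·t, so S_0''(1) = 38. On the right, S_1''(1) = 2c, so c = 19.

19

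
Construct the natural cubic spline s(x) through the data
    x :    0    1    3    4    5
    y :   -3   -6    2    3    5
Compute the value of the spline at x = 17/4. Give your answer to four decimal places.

Let M_i = s''(x_i). Step sizes h_i = 1, 2, 1, 1; slopes of the chords Δ_i = (y_(i+1) - y_i)/h_i = -3, 4, 1, 2.
  1·M_0 + 6·M_1 + 2·M_2 = 6(Δ_1 - Δ_0) = 42
  2·M_1 + 6·M_2 + 1·M_3 = 6(Δ_2 - Δ_1) = -18
  1·M_2 + 4·M_3 + 1·M_4 = 6(Δ_3 - Δ_2) = 6
Natural end conditions: M_0 = M_4 = 0.
Solving the tridiagonal system: M_0 = 0, M_1 = 561/61, M_2 = -402/61, M_3 = 192/61, M_4 = 0.
On [4, 5], s(x) = 3 + 58/61·(x - 4) + 96/61·(x - 4)² - 32/61·(x - 4)³.
With (x - 4) = 1/4: s(17/4) = 203/61.

3.3279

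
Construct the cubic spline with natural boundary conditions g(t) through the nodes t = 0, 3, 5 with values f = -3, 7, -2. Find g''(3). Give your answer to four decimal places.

Put M_i = g'' at the i-th knot. Here h = (3, 2) and Δ = (10/3, -9/2), so the interior equations h_(i-1)·M_(i-1) + 2(h_(i-1)+h_i)·M_i + h_i·M_(i+1) = 6(Δ_i − Δ_(i-1)) read
  3·M_0 + 10·M_1 + 2·M_2 = 6(Δ_1 - Δ_0) = -47
Natural end conditions: M_0 = M_2 = 0.
Hence M_0 = 0, M_1 = -47/10, M_2 = 0.

-4.7000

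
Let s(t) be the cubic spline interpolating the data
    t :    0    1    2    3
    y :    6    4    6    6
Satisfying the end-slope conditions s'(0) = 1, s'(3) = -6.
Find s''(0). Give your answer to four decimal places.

-13.8667

Let m_i = s''(x_i). Step sizes h_i = 1, 1, 1; slopes of the chords Δ_i = (y_(i+1) - y_i)/h_i = -2, 2, 0.
  1·m_0 + 4·m_1 + 1·m_2 = 6(Δ_1 - Δ_0) = 24
  1·m_1 + 4·m_2 + 1·m_3 = 6(Δ_2 - Δ_1) = -12
Clamped end conditions give two more equations: 2h_0·m_0 + h_0·m_1 = 6(Δ_0 - s'(0)) = -18 and h_2·m_2 + 2h_2·m_3 = 6(s'(3) - Δ_2) = -36.
Forward elimination and back-substitution give m_0 = -208/15, m_1 = 146/15, m_2 = -16/15, m_3 = -262/15.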